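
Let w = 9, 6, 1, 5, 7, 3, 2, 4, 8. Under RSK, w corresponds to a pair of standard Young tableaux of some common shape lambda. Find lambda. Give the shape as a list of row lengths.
Row-insert each entry into an empty tableau.

After inserting 9: P = [[9]].
After inserting 6: P = [[6], [9]].
After inserting 1: P = [[1], [6], [9]].
After inserting 5: P = [[1, 5], [6], [9]].
After inserting 7: P = [[1, 5, 7], [6], [9]].
After inserting 3: P = [[1, 3, 7], [5], [6], [9]].
After inserting 2: P = [[1, 2, 7], [3], [5], [6], [9]].
After inserting 4: P = [[1, 2, 4], [3, 7], [5], [6], [9]].
After inserting 8: P = [[1, 2, 4, 8], [3, 7], [5], [6], [9]].

The final insertion tableau P = [[1, 2, 4, 8], [3, 7], [5], [6], [9]] has shape [4, 2, 1, 1, 1].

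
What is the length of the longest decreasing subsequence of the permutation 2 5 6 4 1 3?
3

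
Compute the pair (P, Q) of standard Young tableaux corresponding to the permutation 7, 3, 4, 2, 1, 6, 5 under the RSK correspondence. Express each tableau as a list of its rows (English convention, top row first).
Insert each entry of the permutation into P by Schensted row insertion, recording in Q the position of each new cell.

Insert 7: appended to row 1. P = [[7]].
Insert 3: 3 bumps 7 from row 1; 7 starts row 2. P = [[3], [7]].
Insert 4: appended to row 1. P = [[3, 4], [7]].
Insert 2: 2 bumps 3 from row 1; 3 bumps 7 from row 2; 7 starts row 3. P = [[2, 4], [3], [7]].
Insert 1: 1 bumps 2 from row 1; 2 bumps 3 from row 2; 3 bumps 7 from row 3; 7 starts row 4. P = [[1, 4], [2], [3], [7]].
Insert 6: appended to row 1. P = [[1, 4, 6], [2], [3], [7]].
Insert 5: 5 bumps 6 from row 1; 6 appends to row 2. P = [[1, 4, 5], [2, 6], [3], [7]].

So P = [[1, 4, 5], [2, 6], [3], [7]], Q = [[1, 3, 6], [2, 7], [4], [5]].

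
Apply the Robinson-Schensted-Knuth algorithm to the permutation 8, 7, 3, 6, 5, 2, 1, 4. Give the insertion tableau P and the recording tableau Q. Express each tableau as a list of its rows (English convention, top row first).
Insert each entry of the permutation into P by Schensted row insertion, recording in Q the position of each new cell.

Insert 8: appended to row 1. P = [[8]].
Insert 7: 7 bumps 8 from row 1; 8 starts row 2. P = [[7], [8]].
Insert 3: 3 bumps 7 from row 1; 7 bumps 8 from row 2; 8 starts row 3. P = [[3], [7], [8]].
Insert 6: appended to row 1. P = [[3, 6], [7], [8]].
Insert 5: 5 bumps 6 from row 1; 6 bumps 7 from row 2; 7 bumps 8 from row 3; 8 starts row 4. P = [[3, 5], [6], [7], [8]].
Insert 2: 2 bumps 3 from row 1; 3 bumps 6 from row 2; 6 bumps 7 from row 3; 7 bumps 8 from row 4; 8 starts row 5. P = [[2, 5], [3], [6], [7], [8]].
Insert 1: 1 bumps 2 from row 1; 2 bumps 3 from row 2; 3 bumps 6 from row 3; 6 bumps 7 from row 4; 7 bumps 8 from row 5; 8 starts row 6. P = [[1, 5], [2], [3], [6], [7], [8]].
Insert 4: 4 bumps 5 from row 1; 5 appends to row 2. P = [[1, 4], [2, 5], [3], [6], [7], [8]].

So P = [[1, 4], [2, 5], [3], [6], [7], [8]], Q = [[1, 4], [2, 8], [3], [5], [6], [7]].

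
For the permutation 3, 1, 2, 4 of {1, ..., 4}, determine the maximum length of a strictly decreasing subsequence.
2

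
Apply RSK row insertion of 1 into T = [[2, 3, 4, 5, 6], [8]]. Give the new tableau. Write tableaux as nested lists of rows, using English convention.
In row 1, 1 replaces 2 (the leftmost entry greater than 1); 2 is bumped to row 2. In row 2, 2 replaces 8 (the leftmost entry greater than 2); 8 is bumped to row 3. 8 starts a new row 3. The new tableau is [[1, 3, 4, 5, 6], [2], [8]].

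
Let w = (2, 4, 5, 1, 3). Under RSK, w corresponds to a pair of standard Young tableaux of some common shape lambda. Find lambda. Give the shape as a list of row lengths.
[3, 2]

Row-insert each entry into an empty tableau.

After inserting 2: P = [[2]].
After inserting 4: P = [[2, 4]].
After inserting 5: P = [[2, 4, 5]].
After inserting 1: P = [[1, 4, 5], [2]].
After inserting 3: P = [[1, 3, 5], [2, 4]].

The final insertion tableau P = [[1, 3, 5], [2, 4]] has shape [3, 2].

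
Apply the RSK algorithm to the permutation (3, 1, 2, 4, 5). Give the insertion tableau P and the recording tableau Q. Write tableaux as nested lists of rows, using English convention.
Insert each entry of the permutation into P by Schensted row insertion, recording in Q the position of each new cell.

Insert 3: appended to row 1. P = [[3]].
Insert 1: 1 bumps 3 from row 1; 3 starts row 2. P = [[1], [3]].
Insert 2: appended to row 1. P = [[1, 2], [3]].
Insert 4: appended to row 1. P = [[1, 2, 4], [3]].
Insert 5: appended to row 1. P = [[1, 2, 4, 5], [3]].

So P = [[1, 2, 4, 5], [3]], Q = [[1, 3, 4, 5], [2]].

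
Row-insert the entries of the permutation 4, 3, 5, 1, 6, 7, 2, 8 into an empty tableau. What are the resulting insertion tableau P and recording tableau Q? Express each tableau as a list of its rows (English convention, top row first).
P = [[1, 2, 6, 7, 8], [3, 5], [4]], Q = [[1, 3, 5, 6, 8], [2, 7], [4]]

Insert each entry of the permutation into P by Schensted row insertion, recording in Q the position of each new cell.

Insert 4: appended to row 1. P = [[4]], Q = [[1]].
Insert 3: 3 bumps 4 from row 1; 4 starts row 2. P = [[3], [4]], Q = [[1], [2]].
Insert 5: appended to row 1. P = [[3, 5], [4]], Q = [[1, 3], [2]].
Insert 1: 1 bumps 3 from row 1; 3 bumps 4 from row 2; 4 starts row 3. P = [[1, 5], [3], [4]], Q = [[1, 3], [2], [4]].
Insert 6: appended to row 1. P = [[1, 5, 6], [3], [4]], Q = [[1, 3, 5], [2], [4]].
Insert 7: appended to row 1. P = [[1, 5, 6, 7], [3], [4]], Q = [[1, 3, 5, 6], [2], [4]].
Insert 2: 2 bumps 5 from row 1; 5 appends to row 2. P = [[1, 2, 6, 7], [3, 5], [4]], Q = [[1, 3, 5, 6], [2, 7], [4]].
Insert 8: appended to row 1. P = [[1, 2, 6, 7, 8], [3, 5], [4]], Q = [[1, 3, 5, 6, 8], [2, 7], [4]].

So P = [[1, 2, 6, 7, 8], [3, 5], [4]], Q = [[1, 3, 5, 6, 8], [2, 7], [4]].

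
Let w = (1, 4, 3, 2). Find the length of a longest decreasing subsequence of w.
3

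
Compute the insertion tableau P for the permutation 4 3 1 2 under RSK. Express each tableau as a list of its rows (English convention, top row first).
P = [[1, 2], [3], [4]]

After inserting 4: P = [[4]].
After inserting 3: P = [[3], [4]].
After inserting 1: P = [[1], [3], [4]].
After inserting 2: P = [[1, 2], [3], [4]].

So P = [[1, 2], [3], [4]].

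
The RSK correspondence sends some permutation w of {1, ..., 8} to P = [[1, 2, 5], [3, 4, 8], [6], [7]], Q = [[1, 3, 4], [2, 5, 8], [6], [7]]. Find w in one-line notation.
Reverse RSK: for i = n, n-1, ..., 1, locate i in Q, remove the corresponding corner cell from P, and reverse-bump its entry up through P; the value ejected from row 1 is w(i).

So w = 3 1 7 8 6 4 2 5.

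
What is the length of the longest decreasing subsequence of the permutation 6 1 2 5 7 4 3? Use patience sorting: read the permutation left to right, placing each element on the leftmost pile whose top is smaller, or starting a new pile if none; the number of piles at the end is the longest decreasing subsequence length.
4

6: new pile. tops = [6]
1: new pile. tops = [6, 1]
2: onto pile 2 (replacing 1). tops = [6, 2]
5: onto pile 2 (replacing 2). tops = [6, 5]
7: onto pile 1 (replacing 6). tops = [7, 5]
4: new pile. tops = [7, 5, 4]
3: new pile. tops = [7, 5, 4, 3]

4 piles, so the longest decreasing subsequence has length 4.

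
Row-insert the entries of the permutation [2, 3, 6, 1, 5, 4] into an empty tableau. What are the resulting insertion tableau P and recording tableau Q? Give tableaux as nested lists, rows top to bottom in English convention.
P = [[1, 3, 4], [2, 5], [6]], Q = [[1, 2, 3], [4, 5], [6]]

Insert each entry of the permutation into P by Schensted row insertion, recording in Q the position of each new cell.

Insert 2: appended to row 1. P = [[2]].
Insert 3: appended to row 1. P = [[2, 3]].
Insert 6: appended to row 1. P = [[2, 3, 6]].
Insert 1: 1 bumps 2 from row 1; 2 starts row 2. P = [[1, 3, 6], [2]].
Insert 5: 5 bumps 6 from row 1; 6 appends to row 2. P = [[1, 3, 5], [2, 6]].
Insert 4: 4 bumps 5 from row 1; 5 bumps 6 from row 2; 6 starts row 3. P = [[1, 3, 4], [2, 5], [6]].

So P = [[1, 3, 4], [2, 5], [6]], Q = [[1, 2, 3], [4, 5], [6]].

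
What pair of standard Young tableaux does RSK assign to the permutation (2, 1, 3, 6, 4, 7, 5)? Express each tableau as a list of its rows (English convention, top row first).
Insert each entry of the permutation into P by Schensted row insertion, recording in Q the position of each new cell.

Insert 2: appended to row 1. P = [[2]].
Insert 1: 1 bumps 2 from row 1; 2 starts row 2. P = [[1], [2]].
Insert 3: appended to row 1. P = [[1, 3], [2]].
Insert 6: appended to row 1. P = [[1, 3, 6], [2]].
Insert 4: 4 bumps 6 from row 1; 6 appends to row 2. P = [[1, 3, 4], [2, 6]].
Insert 7: appended to row 1. P = [[1, 3, 4, 7], [2, 6]].
Insert 5: 5 bumps 7 from row 1; 7 appends to row 2. P = [[1, 3, 4, 5], [2, 6, 7]].

So P = [[1, 3, 4, 5], [2, 6, 7]], Q = [[1, 3, 4, 6], [2, 5, 7]].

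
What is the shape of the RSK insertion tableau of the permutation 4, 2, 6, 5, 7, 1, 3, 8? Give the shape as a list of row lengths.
Row-insert each entry into an empty tableau.

After inserting 4: P = [[4]].
After inserting 2: P = [[2], [4]].
After inserting 6: P = [[2, 6], [4]].
After inserting 5: P = [[2, 5], [4, 6]].
After inserting 7: P = [[2, 5, 7], [4, 6]].
After inserting 1: P = [[1, 5, 7], [2, 6], [4]].
After inserting 3: P = [[1, 3, 7], [2, 5], [4, 6]].
After inserting 8: P = [[1, 3, 7, 8], [2, 5], [4, 6]].

The final insertion tableau P = [[1, 3, 7, 8], [2, 5], [4, 6]] has shape [4, 2, 2].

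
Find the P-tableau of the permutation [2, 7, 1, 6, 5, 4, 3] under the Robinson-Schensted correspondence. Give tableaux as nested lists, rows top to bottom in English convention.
Insert 2: appended to row 1. P = [[2]].
Insert 7: appended to row 1. P = [[2, 7]].
Insert 1: 1 bumps 2 from row 1; 2 starts row 2. P = [[1, 7], [2]].
Insert 6: 6 bumps 7 from row 1; 7 appends to row 2. P = [[1, 6], [2, 7]].
Insert 5: 5 bumps 6 from row 1; 6 bumps 7 from row 2; 7 starts row 3. P = [[1, 5], [2, 6], [7]].
Insert 4: 4 bumps 5 from row 1; 5 bumps 6 from row 2; 6 bumps 7 from row 3; 7 starts row 4. P = [[1, 4], [2, 5], [6], [7]].
Insert 3: 3 bumps 4 from row 1; 4 bumps 5 from row 2; 5 bumps 6 from row 3; 6 bumps 7 from row 4; 7 starts row 5. P = [[1, 3], [2, 4], [5], [6], [7]].

So P = [[1, 3], [2, 4], [5], [6], [7]].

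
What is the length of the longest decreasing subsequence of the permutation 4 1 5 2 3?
2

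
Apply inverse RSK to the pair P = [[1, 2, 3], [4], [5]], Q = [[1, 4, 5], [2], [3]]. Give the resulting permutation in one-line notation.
5 4 1 2 3

Reverse RSK: for i = n, n-1, ..., 1, locate i in Q, remove the corresponding corner cell from P, and reverse-bump its entry up through P; the value ejected from row 1 is w(i).

So w = 5 4 1 2 3.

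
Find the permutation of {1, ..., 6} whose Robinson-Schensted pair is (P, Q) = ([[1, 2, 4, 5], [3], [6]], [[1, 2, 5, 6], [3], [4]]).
Reverse the RSK construction: for i from n down to 1, find the cell of Q containing i, remove the entry at that cell from P, and reverse-bump it up through P; the value ejected from row 1 is w(i).

Step i=6: Q has 6 at row 1, column 4; remove that cell from P, ejecting 5. So w(6) = 5. P is now [[1, 2, 4], [3], [6]].
Step i=5: Q has 5 at row 1, column 3; remove that cell from P, ejecting 4. So w(5) = 4. P is now [[1, 2], [3], [6]].
Step i=4: Q has 4 at row 3, column 1; remove 6 from row 3 of P and reverse-bump: 6 enters row 2 and ejects 3; 3 enters row 1 and ejects 2. So w(4) = 2. P is now [[1, 3], [6]].
Step i=3: Q has 3 at row 2, column 1; remove 6 from row 2 of P and reverse-bump: 6 enters row 1 and ejects 3. So w(3) = 3. P is now [[1, 6]].
Step i=2: Q has 2 at row 1, column 2; remove that cell from P, ejecting 6. So w(2) = 6. P is now [[1]].
Step i=1: Q has 1 at row 1, column 1; remove that cell from P, ejecting 1. So w(1) = 1. P is now [].

So w = 1 6 3 2 4 5.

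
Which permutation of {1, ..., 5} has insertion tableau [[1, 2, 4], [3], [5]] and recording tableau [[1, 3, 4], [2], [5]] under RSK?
5 1 3 4 2

Reverse the RSK construction: for i from n down to 1, find the cell of Q containing i, remove the entry at that cell from P, and reverse-bump it up through P; the value ejected from row 1 is w(i).

Step i=5: Q has 5 at row 3, column 1; remove 5 from row 3 of P and reverse-bump: 5 enters row 2 and ejects 3; 3 enters row 1 and ejects 2. So w(5) = 2. P is now [[1, 3, 4], [5]].
Step i=4: Q has 4 at row 1, column 3; remove that cell from P, ejecting 4. So w(4) = 4. P is now [[1, 3], [5]].
Step i=3: Q has 3 at row 1, column 2; remove that cell from P, ejecting 3. So w(3) = 3. P is now [[1], [5]].
Step i=2: Q has 2 at row 2, column 1; remove 5 from row 2 of P and reverse-bump: 5 enters row 1 and ejects 1. So w(2) = 1. P is now [[5]].
Step i=1: Q has 1 at row 1, column 1; remove that cell from P, ejecting 5. So w(1) = 5. P is now [].

So w = 5 1 3 4 2.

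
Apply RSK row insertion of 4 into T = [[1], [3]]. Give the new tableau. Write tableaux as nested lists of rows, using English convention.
4 is larger than every entry of row 1, so it is appended to row 1. The new tableau is [[1, 4], [3]].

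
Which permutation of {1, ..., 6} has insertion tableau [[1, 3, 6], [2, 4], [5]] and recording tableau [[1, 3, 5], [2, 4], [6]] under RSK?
2 1 5 4 6 3

Reverse the RSK construction: for i from n down to 1, find the cell of Q containing i, remove the entry at that cell from P, and reverse-bump it up through P; the value ejected from row 1 is w(i).

Step i=6: Q has 6 at row 3, column 1; remove 5 from row 3 of P and reverse-bump: 5 enters row 2 and ejects 4; 4 enters row 1 and ejects 3. So w(6) = 3. P is now [[1, 4, 6], [2, 5]].
Step i=5: Q has 5 at row 1, column 3; remove that cell from P, ejecting 6. So w(5) = 6. P is now [[1, 4], [2, 5]].
Step i=4: Q has 4 at row 2, column 2; remove 5 from row 2 of P and reverse-bump: 5 enters row 1 and ejects 4. So w(4) = 4. P is now [[1, 5], [2]].
Step i=3: Q has 3 at row 1, column 2; remove that cell from P, ejecting 5. So w(3) = 5. P is now [[1], [2]].
Step i=2: Q has 2 at row 2, column 1; remove 2 from row 2 of P and reverse-bump: 2 enters row 1 and ejects 1. So w(2) = 1. P is now [[2]].
Step i=1: Q has 1 at row 1, column 1; remove that cell from P, ejecting 2. So w(1) = 2. P is now [].

So w = 2 1 5 4 6 3.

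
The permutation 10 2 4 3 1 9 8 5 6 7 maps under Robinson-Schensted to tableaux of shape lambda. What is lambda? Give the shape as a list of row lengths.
Row-insert each entry into an empty tableau.

After inserting 10: P = [[10]].
After inserting 2: P = [[2], [10]].
After inserting 4: P = [[2, 4], [10]].
After inserting 3: P = [[2, 3], [4], [10]].
After inserting 1: P = [[1, 3], [2], [4], [10]].
After inserting 9: P = [[1, 3, 9], [2], [4], [10]].
After inserting 8: P = [[1, 3, 8], [2, 9], [4], [10]].
After inserting 5: P = [[1, 3, 5], [2, 8], [4, 9], [10]].
After inserting 6: P = [[1, 3, 5, 6], [2, 8], [4, 9], [10]].
After inserting 7: P = [[1, 3, 5, 6, 7], [2, 8], [4, 9], [10]].

The final insertion tableau P = [[1, 3, 5, 6, 7], [2, 8], [4, 9], [10]] has shape [5, 2, 2, 1].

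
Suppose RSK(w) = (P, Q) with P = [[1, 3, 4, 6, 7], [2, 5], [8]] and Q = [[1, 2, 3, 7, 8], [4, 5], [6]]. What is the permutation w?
Reverse the RSK construction: for i from n down to 1, find the cell of Q containing i, remove the entry at that cell from P, and reverse-bump it up through P; the value ejected from row 1 is w(i).

Step i=8: Q has 8 at row 1, column 5; remove that cell from P, ejecting 7. So w(8) = 7. P is now [[1, 3, 4, 6], [2, 5], [8]].
Step i=7: Q has 7 at row 1, column 4; remove that cell from P, ejecting 6. So w(7) = 6. P is now [[1, 3, 4], [2, 5], [8]].
Step i=6: Q has 6 at row 3, column 1; remove 8 from row 3 of P and reverse-bump: 8 enters row 2 and ejects 5; 5 enters row 1 and ejects 4. So w(6) = 4. P is now [[1, 3, 5], [2, 8]].
Step i=5: Q has 5 at row 2, column 2; remove 8 from row 2 of P and reverse-bump: 8 enters row 1 and ejects 5. So w(5) = 5. P is now [[1, 3, 8], [2]].
Step i=4: Q has 4 at row 2, column 1; remove 2 from row 2 of P and reverse-bump: 2 enters row 1 and ejects 1. So w(4) = 1. P is now [[2, 3, 8]].
Step i=3: Q has 3 at row 1, column 3; remove that cell from P, ejecting 8. So w(3) = 8. P is now [[2, 3]].
Step i=2: Q has 2 at row 1, column 2; remove that cell from P, ejecting 3. So w(2) = 3. P is now [[2]].
Step i=1: Q has 1 at row 1, column 1; remove that cell from P, ejecting 2. So w(1) = 2. P is now [].

So w = 2 3 8 1 5 4 6 7.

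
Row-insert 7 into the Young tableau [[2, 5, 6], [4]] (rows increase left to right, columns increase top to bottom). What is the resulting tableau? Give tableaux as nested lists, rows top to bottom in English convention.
[[2, 5, 6, 7], [4]]

7 is larger than every entry of row 1, so it is appended to row 1. The new tableau is [[2, 5, 6, 7], [4]].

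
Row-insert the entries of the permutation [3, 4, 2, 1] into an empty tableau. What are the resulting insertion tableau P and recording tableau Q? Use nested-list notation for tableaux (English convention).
Insert each entry of the permutation into P by Schensted row insertion, recording in Q the position of each new cell.

Insert 3: appended to row 1. P = [[3]].
Insert 4: appended to row 1. P = [[3, 4]].
Insert 2: 2 bumps 3 from row 1; 3 starts row 2. P = [[2, 4], [3]].
Insert 1: 1 bumps 2 from row 1; 2 bumps 3 from row 2; 3 starts row 3. P = [[1, 4], [2], [3]].

So P = [[1, 4], [2], [3]], Q = [[1, 2], [3], [4]].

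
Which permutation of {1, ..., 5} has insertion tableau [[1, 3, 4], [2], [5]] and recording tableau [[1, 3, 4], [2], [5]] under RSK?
5 2 3 4 1

Reverse the RSK construction: for i from n down to 1, find the cell of Q containing i, remove the entry at that cell from P, and reverse-bump it up through P; the value ejected from row 1 is w(i).

Step i=5: Q has 5 at row 3, column 1; remove 5 from row 3 of P and reverse-bump: 5 enters row 2 and ejects 2; 2 enters row 1 and ejects 1. So w(5) = 1. P is now [[2, 3, 4], [5]].
Step i=4: Q has 4 at row 1, column 3; remove that cell from P, ejecting 4. So w(4) = 4. P is now [[2, 3], [5]].
Step i=3: Q has 3 at row 1, column 2; remove that cell from P, ejecting 3. So w(3) = 3. P is now [[2], [5]].
Step i=2: Q has 2 at row 2, column 1; remove 5 from row 2 of P and reverse-bump: 5 enters row 1 and ejects 2. So w(2) = 2. P is now [[5]].
Step i=1: Q has 1 at row 1, column 1; remove that cell from P, ejecting 5. So w(1) = 5. P is now [].

So w = 5 2 3 4 1.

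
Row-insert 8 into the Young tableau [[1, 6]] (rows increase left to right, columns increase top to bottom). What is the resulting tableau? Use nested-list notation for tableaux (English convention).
8 is larger than every entry of row 1, so it is appended to row 1. The new tableau is [[1, 6, 8]].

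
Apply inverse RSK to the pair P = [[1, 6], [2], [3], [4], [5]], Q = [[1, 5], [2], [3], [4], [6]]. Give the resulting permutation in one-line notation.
5 4 3 2 6 1

Reverse RSK: for i = n, n-1, ..., 1, locate i in Q, remove the corresponding corner cell from P, and reverse-bump its entry up through P; the value ejected from row 1 is w(i).

So w = 5 4 3 2 6 1.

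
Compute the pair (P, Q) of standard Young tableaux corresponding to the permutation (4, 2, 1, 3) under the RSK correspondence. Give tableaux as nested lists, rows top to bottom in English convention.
Insert each entry of the permutation into P by Schensted row insertion, recording in Q the position of each new cell.

Insert 4: appended to row 1. P = [[4]], Q = [[1]].
Insert 2: 2 bumps 4 from row 1; 4 starts row 2. P = [[2], [4]], Q = [[1], [2]].
Insert 1: 1 bumps 2 from row 1; 2 bumps 4 from row 2; 4 starts row 3. P = [[1], [2], [4]], Q = [[1], [2], [3]].
Insert 3: appended to row 1. P = [[1, 3], [2], [4]], Q = [[1, 4], [2], [3]].

So P = [[1, 3], [2], [4]], Q = [[1, 4], [2], [3]].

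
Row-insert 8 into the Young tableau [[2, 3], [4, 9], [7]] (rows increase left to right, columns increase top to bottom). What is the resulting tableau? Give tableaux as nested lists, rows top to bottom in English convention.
8 is larger than every entry of row 1, so it is appended to row 1. The new tableau is [[2, 3, 8], [4, 9], [7]].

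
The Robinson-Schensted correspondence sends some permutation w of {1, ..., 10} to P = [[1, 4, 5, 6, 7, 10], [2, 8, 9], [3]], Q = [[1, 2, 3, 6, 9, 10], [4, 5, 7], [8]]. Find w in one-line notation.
3 4 8 2 5 9 6 1 7 10

Reverse RSK: for i = n, n-1, ..., 1, locate i in Q, remove the corresponding corner cell from P, and reverse-bump its entry up through P; the value ejected from row 1 is w(i).

So w = 3 4 8 2 5 9 6 1 7 10.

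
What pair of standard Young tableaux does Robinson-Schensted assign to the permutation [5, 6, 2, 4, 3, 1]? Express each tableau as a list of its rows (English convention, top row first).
Insert each entry of the permutation into P by Schensted row insertion, recording in Q the position of each new cell.

Insert 5: appended to row 1. P = [[5]].
Insert 6: appended to row 1. P = [[5, 6]].
Insert 2: 2 bumps 5 from row 1; 5 starts row 2. P = [[2, 6], [5]].
Insert 4: 4 bumps 6 from row 1; 6 appends to row 2. P = [[2, 4], [5, 6]].
Insert 3: 3 bumps 4 from row 1; 4 bumps 5 from row 2; 5 starts row 3. P = [[2, 3], [4, 6], [5]].
Insert 1: 1 bumps 2 from row 1; 2 bumps 4 from row 2; 4 bumps 5 from row 3; 5 starts row 4. P = [[1, 3], [2, 6], [4], [5]].

So P = [[1, 3], [2, 6], [4], [5]], Q = [[1, 2], [3, 4], [5], [6]].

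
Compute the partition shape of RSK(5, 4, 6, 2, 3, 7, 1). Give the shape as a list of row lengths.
Row-insert each entry into an empty tableau.

After inserting 5: P = [[5]].
After inserting 4: P = [[4], [5]].
After inserting 6: P = [[4, 6], [5]].
After inserting 2: P = [[2, 6], [4], [5]].
After inserting 3: P = [[2, 3], [4, 6], [5]].
After inserting 7: P = [[2, 3, 7], [4, 6], [5]].
After inserting 1: P = [[1, 3, 7], [2, 6], [4], [5]].

The final insertion tableau P = [[1, 3, 7], [2, 6], [4], [5]] has shape [3, 2, 1, 1].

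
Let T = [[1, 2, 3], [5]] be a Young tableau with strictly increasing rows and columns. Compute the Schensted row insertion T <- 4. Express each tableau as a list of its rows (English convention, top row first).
[[1, 2, 3, 4], [5]]

4 is larger than every entry of row 1, so it is appended to row 1. The new tableau is [[1, 2, 3, 4], [5]].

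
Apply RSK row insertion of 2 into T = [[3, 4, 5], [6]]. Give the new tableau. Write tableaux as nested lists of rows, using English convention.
In row 1, 2 replaces 3 (the leftmost entry greater than 2); 3 is bumped to row 2. In row 2, 3 replaces 6 (the leftmost entry greater than 3); 6 is bumped to row 3. 6 starts a new row 3. The new tableau is [[2, 4, 5], [3], [6]].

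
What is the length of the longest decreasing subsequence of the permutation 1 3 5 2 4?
2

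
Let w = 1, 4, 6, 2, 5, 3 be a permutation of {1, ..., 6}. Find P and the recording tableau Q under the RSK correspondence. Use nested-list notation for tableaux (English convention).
P = [[1, 2, 3], [4, 5], [6]], Q = [[1, 2, 3], [4, 5], [6]]

Insert each entry of the permutation into P by Schensted row insertion, recording in Q the position of each new cell.

Insert 1: appended to row 1. P = [[1]].
Insert 4: appended to row 1. P = [[1, 4]].
Insert 6: appended to row 1. P = [[1, 4, 6]].
Insert 2: 2 bumps 4 from row 1; 4 starts row 2. P = [[1, 2, 6], [4]].
Insert 5: 5 bumps 6 from row 1; 6 appends to row 2. P = [[1, 2, 5], [4, 6]].
Insert 3: 3 bumps 5 from row 1; 5 bumps 6 from row 2; 6 starts row 3. P = [[1, 2, 3], [4, 5], [6]].

So P = [[1, 2, 3], [4, 5], [6]], Q = [[1, 2, 3], [4, 5], [6]].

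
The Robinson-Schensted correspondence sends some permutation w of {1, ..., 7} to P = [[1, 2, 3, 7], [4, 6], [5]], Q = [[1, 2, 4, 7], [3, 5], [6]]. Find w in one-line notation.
1 5 2 6 4 3 7

Reverse the RSK construction: for i from n down to 1, find the cell of Q containing i, remove the entry at that cell from P, and reverse-bump it up through P; the value ejected from row 1 is w(i).

Step i=7: Q has 7 at row 1, column 4; remove that cell from P, ejecting 7. So w(7) = 7. P is now [[1, 2, 3], [4, 6], [5]].
Step i=6: Q has 6 at row 3, column 1; remove 5 from row 3 of P and reverse-bump: 5 enters row 2 and ejects 4; 4 enters row 1 and ejects 3. So w(6) = 3. P is now [[1, 2, 4], [5, 6]].
Step i=5: Q has 5 at row 2, column 2; remove 6 from row 2 of P and reverse-bump: 6 enters row 1 and ejects 4. So w(5) = 4. P is now [[1, 2, 6], [5]].
Step i=4: Q has 4 at row 1, column 3; remove that cell from P, ejecting 6. So w(4) = 6. P is now [[1, 2], [5]].
Step i=3: Q has 3 at row 2, column 1; remove 5 from row 2 of P and reverse-bump: 5 enters row 1 and ejects 2. So w(3) = 2. P is now [[1, 5]].
Step i=2: Q has 2 at row 1, column 2; remove that cell from P, ejecting 5. So w(2) = 5. P is now [[1]].
Step i=1: Q has 1 at row 1, column 1; remove that cell from P, ejecting 1. So w(1) = 1. P is now [].

So w = 1 5 2 6 4 3 7.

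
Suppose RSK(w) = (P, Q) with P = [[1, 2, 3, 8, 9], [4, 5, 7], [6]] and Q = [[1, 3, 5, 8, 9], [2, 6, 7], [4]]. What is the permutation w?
6 4 5 1 7 2 3 8 9

Reverse RSK: for i = n, n-1, ..., 1, locate i in Q, remove the corresponding corner cell from P, and reverse-bump its entry up through P; the value ejected from row 1 is w(i).

So w = 6 4 5 1 7 2 3 8 9.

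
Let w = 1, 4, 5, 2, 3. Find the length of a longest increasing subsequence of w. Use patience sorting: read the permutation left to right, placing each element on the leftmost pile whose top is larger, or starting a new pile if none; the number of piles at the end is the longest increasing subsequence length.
3

1: new pile. tops = [1]
4: new pile. tops = [1, 4]
5: new pile. tops = [1, 4, 5]
2: onto pile 2 (replacing 4). tops = [1, 2, 5]
3: onto pile 3 (replacing 5). tops = [1, 2, 3]

3 piles, so the longest increasing subsequence has length 3.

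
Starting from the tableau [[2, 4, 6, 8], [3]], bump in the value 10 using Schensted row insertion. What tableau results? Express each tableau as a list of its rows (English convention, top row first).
[[2, 4, 6, 8, 10], [3]]

10 is larger than every entry of row 1, so it is appended to row 1. The new tableau is [[2, 4, 6, 8, 10], [3]].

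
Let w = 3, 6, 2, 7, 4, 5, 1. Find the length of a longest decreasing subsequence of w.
3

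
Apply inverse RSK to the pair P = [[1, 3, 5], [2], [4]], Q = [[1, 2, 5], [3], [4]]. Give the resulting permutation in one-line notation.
Reverse the RSK construction: for i from n down to 1, find the cell of Q containing i, remove the entry at that cell from P, and reverse-bump it up through P; the value ejected from row 1 is w(i).

Step i=5: Q has 5 at row 1, column 3; remove that cell from P, ejecting 5. So w(5) = 5. P is now [[1, 3], [2], [4]].
Step i=4: Q has 4 at row 3, column 1; remove 4 from row 3 of P and reverse-bump: 4 enters row 2 and ejects 2; 2 enters row 1 and ejects 1. So w(4) = 1. P is now [[2, 3], [4]].
Step i=3: Q has 3 at row 2, column 1; remove 4 from row 2 of P and reverse-bump: 4 enters row 1 and ejects 3. So w(3) = 3. P is now [[2, 4]].
Step i=2: Q has 2 at row 1, column 2; remove that cell from P, ejecting 4. So w(2) = 4. P is now [[2]].
Step i=1: Q has 1 at row 1, column 1; remove that cell from P, ejecting 2. So w(1) = 2. P is now [].

So w = 2 4 3 1 5.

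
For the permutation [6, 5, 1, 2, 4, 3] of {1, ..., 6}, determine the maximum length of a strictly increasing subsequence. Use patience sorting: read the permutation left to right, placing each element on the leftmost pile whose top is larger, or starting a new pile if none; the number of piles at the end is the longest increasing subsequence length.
3

6: new pile. tops = [6]
5: onto pile 1 (replacing 6). tops = [5]
1: onto pile 1 (replacing 5). tops = [1]
2: new pile. tops = [1, 2]
4: new pile. tops = [1, 2, 4]
3: onto pile 3 (replacing 4). tops = [1, 2, 3]

3 piles, so the longest increasing subsequence has length 3.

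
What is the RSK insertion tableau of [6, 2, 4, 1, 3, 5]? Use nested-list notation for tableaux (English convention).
Insert 6: appended to row 1. P = [[6]].
Insert 2: 2 bumps 6 from row 1; 6 starts row 2. P = [[2], [6]].
Insert 4: appended to row 1. P = [[2, 4], [6]].
Insert 1: 1 bumps 2 from row 1; 2 bumps 6 from row 2; 6 starts row 3. P = [[1, 4], [2], [6]].
Insert 3: 3 bumps 4 from row 1; 4 appends to row 2. P = [[1, 3], [2, 4], [6]].
Insert 5: appended to row 1. P = [[1, 3, 5], [2, 4], [6]].

So P = [[1, 3, 5], [2, 4], [6]].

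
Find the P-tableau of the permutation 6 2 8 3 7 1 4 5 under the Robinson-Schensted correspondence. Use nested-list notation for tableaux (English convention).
Insert 6: appended to row 1. P = [[6]].
Insert 2: 2 bumps 6 from row 1; 6 starts row 2. P = [[2], [6]].
Insert 8: appended to row 1. P = [[2, 8], [6]].
Insert 3: 3 bumps 8 from row 1; 8 appends to row 2. P = [[2, 3], [6, 8]].
Insert 7: appended to row 1. P = [[2, 3, 7], [6, 8]].
Insert 1: 1 bumps 2 from row 1; 2 bumps 6 from row 2; 6 starts row 3. P = [[1, 3, 7], [2, 8], [6]].
Insert 4: 4 bumps 7 from row 1; 7 bumps 8 from row 2; 8 appends to row 3. P = [[1, 3, 4], [2, 7], [6, 8]].
Insert 5: appended to row 1. P = [[1, 3, 4, 5], [2, 7], [6, 8]].

So P = [[1, 3, 4, 5], [2, 7], [6, 8]].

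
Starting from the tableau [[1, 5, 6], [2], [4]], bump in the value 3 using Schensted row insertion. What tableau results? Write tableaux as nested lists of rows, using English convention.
In row 1, 3 replaces 5 (the leftmost entry greater than 3); 5 is bumped to row 2. 5 is appended to row 2. The new tableau is [[1, 3, 6], [2, 5], [4]].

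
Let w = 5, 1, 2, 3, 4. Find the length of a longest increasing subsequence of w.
4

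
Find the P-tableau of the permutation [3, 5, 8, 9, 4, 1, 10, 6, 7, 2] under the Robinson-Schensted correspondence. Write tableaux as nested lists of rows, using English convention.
Insert 3: appended to row 1. P = [[3]].
Insert 5: appended to row 1. P = [[3, 5]].
Insert 8: appended to row 1. P = [[3, 5, 8]].
Insert 9: appended to row 1. P = [[3, 5, 8, 9]].
Insert 4: 4 bumps 5 from row 1; 5 starts row 2. P = [[3, 4, 8, 9], [5]].
Insert 1: 1 bumps 3 from row 1; 3 bumps 5 from row 2; 5 starts row 3. P = [[1, 4, 8, 9], [3], [5]].
Insert 10: appended to row 1. P = [[1, 4, 8, 9, 10], [3], [5]].
Insert 6: 6 bumps 8 from row 1; 8 appends to row 2. P = [[1, 4, 6, 9, 10], [3, 8], [5]].
Insert 7: 7 bumps 9 from row 1; 9 appends to row 2. P = [[1, 4, 6, 7, 10], [3, 8, 9], [5]].
Insert 2: 2 bumps 4 from row 1; 4 bumps 8 from row 2; 8 appends to row 3. P = [[1, 2, 6, 7, 10], [3, 4, 9], [5, 8]].

So P = [[1, 2, 6, 7, 10], [3, 4, 9], [5, 8]].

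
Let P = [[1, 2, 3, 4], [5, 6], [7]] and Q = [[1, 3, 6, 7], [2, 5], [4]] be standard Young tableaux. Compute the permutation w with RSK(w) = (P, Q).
Reverse RSK: for i = n, n-1, ..., 1, locate i in Q, remove the corresponding corner cell from P, and reverse-bump its entry up through P; the value ejected from row 1 is w(i).

So w = 7 5 6 1 2 3 4.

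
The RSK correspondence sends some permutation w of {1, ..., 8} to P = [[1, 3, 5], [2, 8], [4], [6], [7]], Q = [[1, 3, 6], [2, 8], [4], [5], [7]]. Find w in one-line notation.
7 2 6 4 3 8 1 5

Reverse RSK: for i = n, n-1, ..., 1, locate i in Q, remove the corresponding corner cell from P, and reverse-bump its entry up through P; the value ejected from row 1 is w(i).

So w = 7 2 6 4 3 8 1 5.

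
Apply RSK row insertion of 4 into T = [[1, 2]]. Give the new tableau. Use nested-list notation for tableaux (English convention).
4 is larger than every entry of row 1, so it is appended to row 1. The new tableau is [[1, 2, 4]].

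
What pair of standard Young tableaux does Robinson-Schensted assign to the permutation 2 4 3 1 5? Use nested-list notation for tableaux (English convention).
Insert each entry of the permutation into P by Schensted row insertion, recording in Q the position of each new cell.

Insert 2: appended to row 1. P = [[2]], Q = [[1]].
Insert 4: appended to row 1. P = [[2, 4]], Q = [[1, 2]].
Insert 3: 3 bumps 4 from row 1; 4 starts row 2. P = [[2, 3], [4]], Q = [[1, 2], [3]].
Insert 1: 1 bumps 2 from row 1; 2 bumps 4 from row 2; 4 starts row 3. P = [[1, 3], [2], [4]], Q = [[1, 2], [3], [4]].
Insert 5: appended to row 1. P = [[1, 3, 5], [2], [4]], Q = [[1, 2, 5], [3], [4]].

So P = [[1, 3, 5], [2], [4]], Q = [[1, 2, 5], [3], [4]].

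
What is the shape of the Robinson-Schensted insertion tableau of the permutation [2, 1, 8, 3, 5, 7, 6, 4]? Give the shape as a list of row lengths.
Row-insert each entry into an empty tableau.

After inserting 2: P = [[2]].
After inserting 1: P = [[1], [2]].
After inserting 8: P = [[1, 8], [2]].
After inserting 3: P = [[1, 3], [2, 8]].
After inserting 5: P = [[1, 3, 5], [2, 8]].
After inserting 7: P = [[1, 3, 5, 7], [2, 8]].
After inserting 6: P = [[1, 3, 5, 6], [2, 7], [8]].
After inserting 4: P = [[1, 3, 4, 6], [2, 5], [7], [8]].

The final insertion tableau P = [[1, 3, 4, 6], [2, 5], [7], [8]] has shape [4, 2, 1, 1].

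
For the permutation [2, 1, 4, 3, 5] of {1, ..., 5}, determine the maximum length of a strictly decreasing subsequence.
2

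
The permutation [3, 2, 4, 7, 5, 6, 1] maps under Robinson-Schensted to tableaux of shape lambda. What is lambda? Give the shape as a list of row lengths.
RSK row insertion gives P = [[1, 4, 5, 6], [2, 7], [3]], which has shape [4, 2, 1].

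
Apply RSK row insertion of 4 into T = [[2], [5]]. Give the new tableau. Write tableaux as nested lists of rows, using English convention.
[[2, 4], [5]]

4 is larger than every entry of row 1, so it is appended to row 1. The new tableau is [[2, 4], [5]].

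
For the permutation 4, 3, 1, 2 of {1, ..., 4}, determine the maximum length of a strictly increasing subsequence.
2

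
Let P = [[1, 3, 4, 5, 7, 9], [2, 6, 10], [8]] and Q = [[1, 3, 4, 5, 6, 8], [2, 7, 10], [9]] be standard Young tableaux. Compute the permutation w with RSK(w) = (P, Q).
Reverse the RSK construction: for i from n down to 1, find the cell of Q containing i, remove the entry at that cell from P, and reverse-bump it up through P; the value ejected from row 1 is w(i).

Step i=10: Q has 10 at row 2, column 3; remove 10 from row 2 of P and reverse-bump: 10 enters row 1 and ejects 9. So w(10) = 9. P is now [[1, 3, 4, 5, 7, 10], [2, 6], [8]].
Step i=9: Q has 9 at row 3, column 1; remove 8 from row 3 of P and reverse-bump: 8 enters row 2 and ejects 6; 6 enters row 1 and ejects 5. So w(9) = 5. P is now [[1, 3, 4, 6, 7, 10], [2, 8]].
Step i=8: Q has 8 at row 1, column 6; remove that cell from P, ejecting 10. So w(8) = 10. P is now [[1, 3, 4, 6, 7], [2, 8]].
Step i=7: Q has 7 at row 2, column 2; remove 8 from row 2 of P and reverse-bump: 8 enters row 1 and ejects 7. So w(7) = 7. P is now [[1, 3, 4, 6, 8], [2]].
Step i=6: Q has 6 at row 1, column 5; remove that cell from P, ejecting 8. So w(6) = 8. P is now [[1, 3, 4, 6], [2]].
Step i=5: Q has 5 at row 1, column 4; remove that cell from P, ejecting 6. So w(5) = 6. P is now [[1, 3, 4], [2]].
Step i=4: Q has 4 at row 1, column 3; remove that cell from P, ejecting 4. So w(4) = 4. P is now [[1, 3], [2]].
Step i=3: Q has 3 at row 1, column 2; remove that cell from P, ejecting 3. So w(3) = 3. P is now [[1], [2]].
Step i=2: Q has 2 at row 2, column 1; remove 2 from row 2 of P and reverse-bump: 2 enters row 1 and ejects 1. So w(2) = 1. P is now [[2]].
Step i=1: Q has 1 at row 1, column 1; remove that cell from P, ejecting 2. So w(1) = 2. P is now [].

So w = 2 1 3 4 6 8 7 10 5 9.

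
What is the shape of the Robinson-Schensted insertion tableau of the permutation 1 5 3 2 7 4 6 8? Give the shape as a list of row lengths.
Row-insert each entry into an empty tableau.

After inserting 1: P = [[1]].
After inserting 5: P = [[1, 5]].
After inserting 3: P = [[1, 3], [5]].
After inserting 2: P = [[1, 2], [3], [5]].
After inserting 7: P = [[1, 2, 7], [3], [5]].
After inserting 4: P = [[1, 2, 4], [3, 7], [5]].
After inserting 6: P = [[1, 2, 4, 6], [3, 7], [5]].
After inserting 8: P = [[1, 2, 4, 6, 8], [3, 7], [5]].

The final insertion tableau P = [[1, 2, 4, 6, 8], [3, 7], [5]] has shape [5, 2, 1].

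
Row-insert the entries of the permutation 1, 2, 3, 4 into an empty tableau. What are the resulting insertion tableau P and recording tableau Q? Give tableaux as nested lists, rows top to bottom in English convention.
Insert each entry of the permutation into P by Schensted row insertion, recording in Q the position of each new cell.

Insert 1: appended to row 1. P = [[1]].
Insert 2: appended to row 1. P = [[1, 2]].
Insert 3: appended to row 1. P = [[1, 2, 3]].
Insert 4: appended to row 1. P = [[1, 2, 3, 4]].

So P = [[1, 2, 3, 4]], Q = [[1, 2, 3, 4]].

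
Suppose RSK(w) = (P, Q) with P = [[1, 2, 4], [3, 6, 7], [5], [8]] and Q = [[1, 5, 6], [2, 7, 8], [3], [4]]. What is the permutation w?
8 5 3 1 6 7 2 4

Reverse the RSK construction: for i from n down to 1, find the cell of Q containing i, remove the entry at that cell from P, and reverse-bump it up through P; the value ejected from row 1 is w(i).

Step i=8: Q has 8 at row 2, column 3; remove 7 from row 2 of P and reverse-bump: 7 enters row 1 and ejects 4. So w(8) = 4. P is now [[1, 2, 7], [3, 6], [5], [8]].
Step i=7: Q has 7 at row 2, column 2; remove 6 from row 2 of P and reverse-bump: 6 enters row 1 and ejects 2. So w(7) = 2. P is now [[1, 6, 7], [3], [5], [8]].
Step i=6: Q has 6 at row 1, column 3; remove that cell from P, ejecting 7. So w(6) = 7. P is now [[1, 6], [3], [5], [8]].
Step i=5: Q has 5 at row 1, column 2; remove that cell from P, ejecting 6. So w(5) = 6. P is now [[1], [3], [5], [8]].
Step i=4: Q has 4 at row 4, column 1; remove 8 from row 4 of P and reverse-bump: 8 enters row 3 and ejects 5; 5 enters row 2 and ejects 3; 3 enters row 1 and ejects 1. So w(4) = 1. P is now [[3], [5], [8]].
Step i=3: Q has 3 at row 3, column 1; remove 8 from row 3 of P and reverse-bump: 8 enters row 2 and ejects 5; 5 enters row 1 and ejects 3. So w(3) = 3. P is now [[5], [8]].
Step i=2: Q has 2 at row 2, column 1; remove 8 from row 2 of P and reverse-bump: 8 enters row 1 and ejects 5. So w(2) = 5. P is now [[8]].
Step i=1: Q has 1 at row 1, column 1; remove that cell from P, ejecting 8. So w(1) = 8. P is now [].

So w = 8 5 3 1 6 7 2 4.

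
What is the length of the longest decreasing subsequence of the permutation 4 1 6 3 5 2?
3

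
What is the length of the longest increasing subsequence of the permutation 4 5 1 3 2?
2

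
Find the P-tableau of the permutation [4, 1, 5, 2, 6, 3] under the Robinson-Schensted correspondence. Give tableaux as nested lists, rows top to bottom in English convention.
P = [[1, 2, 3], [4, 5, 6]]

Insert 4: appended to row 1. P = [[4]].
Insert 1: 1 bumps 4 from row 1; 4 starts row 2. P = [[1], [4]].
Insert 5: appended to row 1. P = [[1, 5], [4]].
Insert 2: 2 bumps 5 from row 1; 5 appends to row 2. P = [[1, 2], [4, 5]].
Insert 6: appended to row 1. P = [[1, 2, 6], [4, 5]].
Insert 3: 3 bumps 6 from row 1; 6 appends to row 2. P = [[1, 2, 3], [4, 5, 6]].

So P = [[1, 2, 3], [4, 5, 6]].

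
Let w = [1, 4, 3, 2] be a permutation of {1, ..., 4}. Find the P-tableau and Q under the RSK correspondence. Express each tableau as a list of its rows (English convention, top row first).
Insert each entry of the permutation into P by Schensted row insertion, recording in Q the position of each new cell.

Insert 1: appended to row 1. P = [[1]].
Insert 4: appended to row 1. P = [[1, 4]].
Insert 3: 3 bumps 4 from row 1; 4 starts row 2. P = [[1, 3], [4]].
Insert 2: 2 bumps 3 from row 1; 3 bumps 4 from row 2; 4 starts row 3. P = [[1, 2], [3], [4]].

So P = [[1, 2], [3], [4]], Q = [[1, 2], [3], [4]].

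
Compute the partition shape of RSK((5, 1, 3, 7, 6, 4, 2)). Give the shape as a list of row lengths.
Row-insert each entry into an empty tableau.

After inserting 5: P = [[5]].
After inserting 1: P = [[1], [5]].
After inserting 3: P = [[1, 3], [5]].
After inserting 7: P = [[1, 3, 7], [5]].
After inserting 6: P = [[1, 3, 6], [5, 7]].
After inserting 4: P = [[1, 3, 4], [5, 6], [7]].
After inserting 2: P = [[1, 2, 4], [3, 6], [5], [7]].

The final insertion tableau P = [[1, 2, 4], [3, 6], [5], [7]] has shape [3, 2, 1, 1].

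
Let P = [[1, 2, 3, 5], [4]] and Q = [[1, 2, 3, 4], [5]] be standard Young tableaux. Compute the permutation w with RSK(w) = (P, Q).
Reverse the RSK construction: for i from n down to 1, find the cell of Q containing i, remove the entry at that cell from P, and reverse-bump it up through P; the value ejected from row 1 is w(i).

Step i=5: Q has 5 at row 2, column 1; remove 4 from row 2 of P and reverse-bump: 4 enters row 1 and ejects 3. So w(5) = 3. P is now [[1, 2, 4, 5]].
Step i=4: Q has 4 at row 1, column 4; remove that cell from P, ejecting 5. So w(4) = 5. P is now [[1, 2, 4]].
Step i=3: Q has 3 at row 1, column 3; remove that cell from P, ejecting 4. So w(3) = 4. P is now [[1, 2]].
Step i=2: Q has 2 at row 1, column 2; remove that cell from P, ejecting 2. So w(2) = 2. P is now [[1]].
Step i=1: Q has 1 at row 1, column 1; remove that cell from P, ejecting 1. So w(1) = 1. P is now [].

So w = 1 2 4 5 3.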